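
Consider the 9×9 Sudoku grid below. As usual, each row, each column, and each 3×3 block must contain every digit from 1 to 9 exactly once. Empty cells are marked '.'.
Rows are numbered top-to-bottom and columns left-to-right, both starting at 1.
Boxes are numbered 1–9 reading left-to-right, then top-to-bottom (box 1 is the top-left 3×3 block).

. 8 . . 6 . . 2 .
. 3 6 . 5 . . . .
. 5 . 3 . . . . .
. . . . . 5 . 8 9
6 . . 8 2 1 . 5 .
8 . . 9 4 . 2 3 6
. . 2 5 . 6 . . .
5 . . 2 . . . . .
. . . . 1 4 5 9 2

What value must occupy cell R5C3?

3

Cell R5C3 itself could take any of {3, 4, 7, 9} by direct elimination.
Consider where 3 can go in row 5.
R5C2 is out (column 2 already has a 3).
R5C7 is out (box 6 already has a 3).
R5C9 is out (box 6 already has a 3).
So the only cell in row 5 that can hold 3 is R5C3.
Therefore R5C3 = 3.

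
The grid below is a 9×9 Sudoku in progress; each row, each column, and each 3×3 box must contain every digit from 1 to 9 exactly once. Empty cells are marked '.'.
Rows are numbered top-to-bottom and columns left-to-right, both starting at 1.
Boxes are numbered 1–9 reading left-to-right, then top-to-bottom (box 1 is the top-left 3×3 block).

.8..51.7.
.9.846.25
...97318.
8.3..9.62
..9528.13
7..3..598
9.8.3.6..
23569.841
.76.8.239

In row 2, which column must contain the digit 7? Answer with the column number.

3

Consider where 7 can go in row 2.
R2C1 is out (column 1 already has a 7).
R2C7 is out (box 3 already has a 7).
So the only cell in row 2 that can hold 7 is R2C3.
That is column 3.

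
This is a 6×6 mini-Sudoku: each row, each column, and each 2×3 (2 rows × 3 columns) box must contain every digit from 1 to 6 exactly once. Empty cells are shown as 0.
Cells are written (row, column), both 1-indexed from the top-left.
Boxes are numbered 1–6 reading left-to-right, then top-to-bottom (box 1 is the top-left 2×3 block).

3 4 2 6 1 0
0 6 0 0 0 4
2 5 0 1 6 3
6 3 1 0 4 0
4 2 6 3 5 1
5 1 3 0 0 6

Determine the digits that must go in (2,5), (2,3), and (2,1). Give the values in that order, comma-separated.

3,5,1

For (2,5):
  Consider where 3 can go in column 5.
  (6,5) is out (row 6 already has a 3).
  So the only cell in column 5 that can hold 3 is (2,5).
  So (2,5) = 3.
For (2,3):
  Row 2 already contains {4, 6}.
  Column 3 already contains {1, 2, 3, 6}.
  Its 2×3 block (box 1) already contains {2, 3, 4, 6}.
  The only value from 1–6 not eliminated is 5, so (2,3) = 5.
For (2,1):
  Row 2 already contains {4, 6}.
  Column 1 already contains {2, 3, 4, 5, 6}.
  Its 2×3 block (box 1) already contains {2, 3, 4, 6}.
  The only value from 1–6 not eliminated is 1, so (2,1) = 1.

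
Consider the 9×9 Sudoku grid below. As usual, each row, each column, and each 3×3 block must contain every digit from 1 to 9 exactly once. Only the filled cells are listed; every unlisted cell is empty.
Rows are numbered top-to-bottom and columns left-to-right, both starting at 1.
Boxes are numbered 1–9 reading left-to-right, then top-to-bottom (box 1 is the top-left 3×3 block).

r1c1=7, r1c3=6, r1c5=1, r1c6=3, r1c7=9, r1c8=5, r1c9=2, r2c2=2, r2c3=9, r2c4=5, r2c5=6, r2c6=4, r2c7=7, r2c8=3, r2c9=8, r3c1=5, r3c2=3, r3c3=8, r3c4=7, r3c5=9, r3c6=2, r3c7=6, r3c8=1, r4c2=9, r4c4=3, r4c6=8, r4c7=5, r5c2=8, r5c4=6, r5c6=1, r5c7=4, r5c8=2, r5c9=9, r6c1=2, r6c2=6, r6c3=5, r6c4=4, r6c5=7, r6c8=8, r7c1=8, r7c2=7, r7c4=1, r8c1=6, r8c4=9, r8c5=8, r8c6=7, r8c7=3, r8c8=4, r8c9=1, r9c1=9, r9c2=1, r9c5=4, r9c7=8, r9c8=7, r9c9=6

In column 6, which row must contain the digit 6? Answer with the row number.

Consider where 6 can go in column 6.
r6c6 is out (row 6 already has a 6).
r9c6 is out (row 9 already has a 6).
So the only cell in column 6 that can hold 6 is r7c6.
That is row 7.

7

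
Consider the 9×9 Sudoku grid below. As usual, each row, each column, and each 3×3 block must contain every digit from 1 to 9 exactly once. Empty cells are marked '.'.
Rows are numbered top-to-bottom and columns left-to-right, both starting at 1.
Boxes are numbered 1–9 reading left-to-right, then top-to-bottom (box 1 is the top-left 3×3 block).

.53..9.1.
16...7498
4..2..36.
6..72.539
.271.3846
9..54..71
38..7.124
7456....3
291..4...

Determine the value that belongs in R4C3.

Cell R4C3 itself could take any of {4, 8} by direct elimination.
Consider where 4 can go in row 4.
R4C2 is out (column 2 already has a 4).
R4C6 is out (column 6 already has a 4).
So the only cell in row 4 that can hold 4 is R4C3.
Therefore R4C3 = 4.

4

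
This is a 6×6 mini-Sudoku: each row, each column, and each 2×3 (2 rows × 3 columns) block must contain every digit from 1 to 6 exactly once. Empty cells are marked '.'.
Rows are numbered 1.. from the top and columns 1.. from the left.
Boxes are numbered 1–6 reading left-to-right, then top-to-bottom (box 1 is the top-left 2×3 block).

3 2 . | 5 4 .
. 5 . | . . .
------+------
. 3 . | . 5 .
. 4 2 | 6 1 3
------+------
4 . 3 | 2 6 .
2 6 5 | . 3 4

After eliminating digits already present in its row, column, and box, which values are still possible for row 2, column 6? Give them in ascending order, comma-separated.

Row 2 already contains {5}.
Column 6 already contains {3, 4}.
Its 2×3 block (box 2) already contains {4, 5}.
Removing those from 1–6 leaves {1, 2, 6} as the candidates for row 2, column 6.

1,2,6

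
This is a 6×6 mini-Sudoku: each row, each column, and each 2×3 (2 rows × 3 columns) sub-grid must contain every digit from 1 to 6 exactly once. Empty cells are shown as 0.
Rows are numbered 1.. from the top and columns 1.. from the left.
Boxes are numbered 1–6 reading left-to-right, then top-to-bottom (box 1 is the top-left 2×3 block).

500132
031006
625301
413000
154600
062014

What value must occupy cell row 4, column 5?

Cell row 4, column 5 itself could take any of {2, 5, 6} by direct elimination.
Consider where 6 can go in box 4.
row 3, column 5 is out (row 3 already has a 6).
row 4, column 4 is out (column 4 already has a 6).
row 4, column 6 is out (column 6 already has a 6).
So the only cell in box 4 that can hold 6 is row 4, column 5.
Therefore row 4, column 5 = 6.

6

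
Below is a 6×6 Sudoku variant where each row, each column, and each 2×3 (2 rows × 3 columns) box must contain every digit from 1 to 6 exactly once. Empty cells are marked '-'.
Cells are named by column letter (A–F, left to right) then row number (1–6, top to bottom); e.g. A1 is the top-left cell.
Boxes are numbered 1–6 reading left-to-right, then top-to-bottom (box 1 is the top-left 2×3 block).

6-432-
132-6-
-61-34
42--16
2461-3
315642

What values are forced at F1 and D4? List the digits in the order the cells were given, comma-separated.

1,5

For F1:
  Consider where 1 can go in box 2.
  D2 is out (row 2 already has a 1).
  F2 is out (row 2 already has a 1).
  So the only cell in box 2 that can hold 1 is F1.
  So F1 = 1.
For D4:
  Row 4 already contains {1, 2, 4, 6}.
  Column D already contains {1, 3, 6}.
  Its 2×3 block (box 4) already contains {1, 3, 4, 6}.
  The only value from 1–6 not eliminated is 5, so D4 = 5.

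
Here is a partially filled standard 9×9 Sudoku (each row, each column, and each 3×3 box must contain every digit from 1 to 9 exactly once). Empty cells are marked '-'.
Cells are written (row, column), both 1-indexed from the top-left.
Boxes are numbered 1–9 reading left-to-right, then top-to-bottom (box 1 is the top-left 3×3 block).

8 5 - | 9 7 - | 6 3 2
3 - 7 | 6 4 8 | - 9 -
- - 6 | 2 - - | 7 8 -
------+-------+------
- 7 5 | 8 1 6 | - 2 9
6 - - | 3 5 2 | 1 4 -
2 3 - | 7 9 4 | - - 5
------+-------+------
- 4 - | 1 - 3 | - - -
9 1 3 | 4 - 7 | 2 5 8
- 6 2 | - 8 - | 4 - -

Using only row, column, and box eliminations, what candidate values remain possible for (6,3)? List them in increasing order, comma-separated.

1,8

Row 6 already contains {2, 3, 4, 5, 7, 9}.
Column 3 already contains {2, 3, 5, 6, 7}.
Its 3×3 block (box 4) already contains {2, 3, 5, 6, 7}.
Removing those from 1–9 leaves {1, 8} as the candidates for (6,3).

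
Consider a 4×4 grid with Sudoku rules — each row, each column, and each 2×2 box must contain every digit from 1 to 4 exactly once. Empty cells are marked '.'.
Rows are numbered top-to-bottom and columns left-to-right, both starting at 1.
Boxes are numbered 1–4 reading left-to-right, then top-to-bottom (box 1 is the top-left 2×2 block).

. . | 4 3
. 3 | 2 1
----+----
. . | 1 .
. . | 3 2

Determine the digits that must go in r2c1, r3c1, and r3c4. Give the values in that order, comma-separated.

4,3,4

For r2c1:
  Row 2 already contains {1, 2, 3}.
  Column 1 already contains {}.
  Its 2×2 block (box 1) already contains {3}.
  The only value from 1–4 not eliminated is 4, so r2c1 = 4.
For r3c1:
  Consider where 3 can go in column 1.
  r1c1 is out (row 1 already has a 3).
  r2c1 is out (row 2 already has a 3).
  r4c1 is out (row 4 already has a 3).
  So the only cell in column 1 that can hold 3 is r3c1.
  So r3c1 = 3.
For r3c4:
  Row 3 already contains {1}.
  Column 4 already contains {1, 2, 3}.
  Its 2×2 block (box 4) already contains {1, 2, 3}.
  The only value from 1–4 not eliminated is 4, so r3c4 = 4.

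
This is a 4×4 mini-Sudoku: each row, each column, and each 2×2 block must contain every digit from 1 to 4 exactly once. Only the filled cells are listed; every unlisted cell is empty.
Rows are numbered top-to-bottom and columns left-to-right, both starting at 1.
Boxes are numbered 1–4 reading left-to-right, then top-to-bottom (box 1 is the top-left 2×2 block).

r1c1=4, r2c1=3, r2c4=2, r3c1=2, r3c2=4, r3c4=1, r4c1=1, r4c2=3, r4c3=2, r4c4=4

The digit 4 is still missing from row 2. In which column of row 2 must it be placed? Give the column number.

3

Consider where 4 can go in row 2.
r2c2 is out (column 2 already has a 4).
So the only cell in row 2 that can hold 4 is r2c3.
That is column 3.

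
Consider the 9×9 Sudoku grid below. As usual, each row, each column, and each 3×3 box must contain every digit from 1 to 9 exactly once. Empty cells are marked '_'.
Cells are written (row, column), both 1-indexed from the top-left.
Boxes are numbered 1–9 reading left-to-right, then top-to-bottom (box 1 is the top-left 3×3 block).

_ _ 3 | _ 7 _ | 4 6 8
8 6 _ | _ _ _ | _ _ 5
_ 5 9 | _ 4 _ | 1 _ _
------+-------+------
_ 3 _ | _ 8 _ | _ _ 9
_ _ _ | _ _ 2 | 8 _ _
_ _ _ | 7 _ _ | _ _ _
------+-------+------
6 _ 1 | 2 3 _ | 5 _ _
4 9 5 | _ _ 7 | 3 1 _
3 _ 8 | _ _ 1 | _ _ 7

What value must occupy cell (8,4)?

Cell (8,4) itself could take any of {6, 8} by direct elimination.
Consider where 8 can go in row 8.
(8,5) is out (column 5 already has a 8).
(8,9) is out (column 9 already has a 8).
So the only cell in row 8 that can hold 8 is (8,4).
Therefore (8,4) = 8.

8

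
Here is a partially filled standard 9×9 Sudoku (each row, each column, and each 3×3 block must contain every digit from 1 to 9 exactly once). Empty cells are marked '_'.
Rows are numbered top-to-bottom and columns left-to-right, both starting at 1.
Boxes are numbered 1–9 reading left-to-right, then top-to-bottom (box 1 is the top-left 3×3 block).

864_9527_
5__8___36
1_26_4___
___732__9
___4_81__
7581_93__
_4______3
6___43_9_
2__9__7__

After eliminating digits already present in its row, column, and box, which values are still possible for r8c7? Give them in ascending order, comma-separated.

Row 8 already contains {3, 4, 6, 9}.
Column 7 already contains {1, 2, 3, 7}.
Its 3×3 block (box 9) already contains {3, 7, 9}.
Removing those from 1–9 leaves {5, 8} as the candidates for r8c7.

5,8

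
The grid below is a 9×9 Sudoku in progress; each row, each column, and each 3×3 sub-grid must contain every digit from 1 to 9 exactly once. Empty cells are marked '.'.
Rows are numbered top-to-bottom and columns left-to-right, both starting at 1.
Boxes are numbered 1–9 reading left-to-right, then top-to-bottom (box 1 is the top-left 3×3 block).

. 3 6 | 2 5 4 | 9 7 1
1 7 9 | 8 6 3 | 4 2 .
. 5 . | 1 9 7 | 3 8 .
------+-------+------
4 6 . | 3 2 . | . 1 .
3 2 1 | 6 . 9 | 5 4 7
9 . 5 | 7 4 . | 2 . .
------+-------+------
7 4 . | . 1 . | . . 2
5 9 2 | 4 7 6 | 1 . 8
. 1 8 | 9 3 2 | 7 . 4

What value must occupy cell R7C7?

Row 7 already contains {1, 2, 4, 7}.
Column 7 already contains {1, 2, 3, 4, 5, 7, 9}.
Its 3×3 block (box 9) already contains {1, 2, 4, 7, 8}.
The only value from 1–9 not eliminated is 6, so R7C7 = 6.

6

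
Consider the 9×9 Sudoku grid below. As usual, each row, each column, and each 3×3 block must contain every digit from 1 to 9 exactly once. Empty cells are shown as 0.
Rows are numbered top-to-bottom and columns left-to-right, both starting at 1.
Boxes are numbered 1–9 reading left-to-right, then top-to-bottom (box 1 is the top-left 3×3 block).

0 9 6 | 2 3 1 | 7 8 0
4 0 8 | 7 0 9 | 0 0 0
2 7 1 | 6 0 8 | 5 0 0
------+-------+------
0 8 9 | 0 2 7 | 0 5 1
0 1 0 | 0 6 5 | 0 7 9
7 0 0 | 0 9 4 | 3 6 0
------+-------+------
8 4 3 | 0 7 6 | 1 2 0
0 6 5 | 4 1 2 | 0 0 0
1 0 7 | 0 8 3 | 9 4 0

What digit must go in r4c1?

6

Cell r4c1 itself could take any of {3, 6} by direct elimination.
Consider where 6 can go in row 4.
r4c4 is out (column 4 already has a 6).
r4c7 is out (box 6 already has a 6).
So the only cell in row 4 that can hold 6 is r4c1.
Therefore r4c1 = 6.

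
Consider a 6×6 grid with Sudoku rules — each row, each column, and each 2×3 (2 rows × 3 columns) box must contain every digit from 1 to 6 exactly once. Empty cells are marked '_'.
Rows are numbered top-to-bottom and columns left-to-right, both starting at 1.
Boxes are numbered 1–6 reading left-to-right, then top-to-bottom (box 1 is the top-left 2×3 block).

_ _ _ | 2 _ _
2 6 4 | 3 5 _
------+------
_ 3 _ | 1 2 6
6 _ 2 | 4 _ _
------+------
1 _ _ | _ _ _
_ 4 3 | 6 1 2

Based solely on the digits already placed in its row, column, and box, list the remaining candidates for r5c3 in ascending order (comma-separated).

Row 5 already contains {1}.
Column 3 already contains {2, 3, 4}.
Its 2×3 block (box 5) already contains {1, 3, 4}.
Removing those from 1–6 leaves {5, 6} as the candidates for r5c3.

5,6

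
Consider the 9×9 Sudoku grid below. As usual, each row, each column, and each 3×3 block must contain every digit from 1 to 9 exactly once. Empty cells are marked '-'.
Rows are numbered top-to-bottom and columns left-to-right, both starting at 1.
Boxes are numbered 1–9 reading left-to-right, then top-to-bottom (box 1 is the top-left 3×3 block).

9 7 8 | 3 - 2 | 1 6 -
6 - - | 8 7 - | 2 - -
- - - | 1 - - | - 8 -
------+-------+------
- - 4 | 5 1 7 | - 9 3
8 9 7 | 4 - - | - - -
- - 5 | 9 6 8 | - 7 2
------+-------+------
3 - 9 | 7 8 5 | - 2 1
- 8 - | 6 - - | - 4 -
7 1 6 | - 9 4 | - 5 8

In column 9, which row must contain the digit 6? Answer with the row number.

Consider where 6 can go in column 9.
r1c9 is out (row 1 already has a 6).
r2c9 is out (row 2 already has a 6).
r3c9 is out (box 3 already has a 6).
r8c9 is out (row 8 already has a 6).
So the only cell in column 9 that can hold 6 is r5c9.
That is row 5.

5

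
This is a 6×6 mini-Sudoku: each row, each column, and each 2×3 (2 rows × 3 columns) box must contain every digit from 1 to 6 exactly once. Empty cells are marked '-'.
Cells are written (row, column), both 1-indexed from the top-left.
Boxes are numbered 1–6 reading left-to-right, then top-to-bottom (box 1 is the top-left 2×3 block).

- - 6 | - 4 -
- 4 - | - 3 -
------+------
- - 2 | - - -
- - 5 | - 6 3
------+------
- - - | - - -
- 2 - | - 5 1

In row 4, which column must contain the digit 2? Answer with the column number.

4

Consider where 2 can go in row 4.
(4,1) is out (box 3 already has a 2).
(4,2) is out (column 2 already has a 2).
So the only cell in row 4 that can hold 2 is (4,4).
That is column 4.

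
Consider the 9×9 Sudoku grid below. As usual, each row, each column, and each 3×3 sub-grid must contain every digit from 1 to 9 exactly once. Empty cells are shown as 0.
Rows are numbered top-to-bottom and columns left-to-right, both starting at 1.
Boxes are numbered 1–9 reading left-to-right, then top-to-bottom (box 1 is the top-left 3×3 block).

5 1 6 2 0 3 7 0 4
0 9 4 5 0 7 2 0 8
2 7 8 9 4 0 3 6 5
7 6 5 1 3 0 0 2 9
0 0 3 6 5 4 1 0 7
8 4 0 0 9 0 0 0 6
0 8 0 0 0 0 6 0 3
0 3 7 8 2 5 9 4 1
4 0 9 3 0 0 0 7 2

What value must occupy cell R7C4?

Cell R7C4 itself could take any of {4, 7} by direct elimination.
Consider where 4 can go in box 8.
R7C5 is out (column 5 already has a 4).
R7C6 is out (column 6 already has a 4).
R9C5 is out (row 9 already has a 4).
R9C6 is out (row 9 already has a 4).
So the only cell in box 8 that can hold 4 is R7C4.
Therefore R7C4 = 4.

4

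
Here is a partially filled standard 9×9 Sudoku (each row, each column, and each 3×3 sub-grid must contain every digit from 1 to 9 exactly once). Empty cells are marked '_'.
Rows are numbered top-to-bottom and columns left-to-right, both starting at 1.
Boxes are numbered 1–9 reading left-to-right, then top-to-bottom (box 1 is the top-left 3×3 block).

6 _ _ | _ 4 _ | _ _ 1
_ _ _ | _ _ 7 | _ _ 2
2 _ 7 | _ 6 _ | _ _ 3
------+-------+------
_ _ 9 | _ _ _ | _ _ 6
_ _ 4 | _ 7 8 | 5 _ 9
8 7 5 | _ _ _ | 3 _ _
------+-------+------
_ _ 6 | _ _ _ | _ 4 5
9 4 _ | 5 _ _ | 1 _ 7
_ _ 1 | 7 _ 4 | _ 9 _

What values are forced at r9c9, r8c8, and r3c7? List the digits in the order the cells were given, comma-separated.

For r9c9:
  Row 9 already contains {1, 4, 7, 9}.
  Column 9 already contains {1, 2, 3, 5, 6, 7, 9}.
  Its 3×3 block (box 9) already contains {1, 4, 5, 7, 9}.
  The only value from 1–9 not eliminated is 8, so r9c9 = 8.
For r8c8:
  Consider where 3 can go in box 9.
  r7c7 is out (column 7 already has a 3).
  r9c7 is out (column 7 already has a 3).
  r9c9 is out (column 9 already has a 3).
  So the only cell in box 9 that can hold 3 is r8c8.
  So r8c8 = 3.
For r3c7:
  Consider where 4 can go in row 3.
  r3c2 is out (column 2 already has a 4).
  r3c4 is out (box 2 already has a 4).
  r3c6 is out (column 6 already has a 4).
  r3c8 is out (column 8 already has a 4).
  So the only cell in row 3 that can hold 4 is r3c7.
  So r3c7 = 4.

8,3,4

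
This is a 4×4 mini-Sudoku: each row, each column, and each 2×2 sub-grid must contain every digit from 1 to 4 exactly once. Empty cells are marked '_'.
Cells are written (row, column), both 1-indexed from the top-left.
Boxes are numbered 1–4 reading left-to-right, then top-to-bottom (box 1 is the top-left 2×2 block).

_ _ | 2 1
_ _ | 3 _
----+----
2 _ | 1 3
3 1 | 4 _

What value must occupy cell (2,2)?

2

Cell (2,2) itself could take any of {2, 4} by direct elimination.
Consider where 2 can go in box 1.
(1,1) is out (row 1 already has a 2).
(1,2) is out (row 1 already has a 2).
(2,1) is out (column 1 already has a 2).
So the only cell in box 1 that can hold 2 is (2,2).
Therefore (2,2) = 2.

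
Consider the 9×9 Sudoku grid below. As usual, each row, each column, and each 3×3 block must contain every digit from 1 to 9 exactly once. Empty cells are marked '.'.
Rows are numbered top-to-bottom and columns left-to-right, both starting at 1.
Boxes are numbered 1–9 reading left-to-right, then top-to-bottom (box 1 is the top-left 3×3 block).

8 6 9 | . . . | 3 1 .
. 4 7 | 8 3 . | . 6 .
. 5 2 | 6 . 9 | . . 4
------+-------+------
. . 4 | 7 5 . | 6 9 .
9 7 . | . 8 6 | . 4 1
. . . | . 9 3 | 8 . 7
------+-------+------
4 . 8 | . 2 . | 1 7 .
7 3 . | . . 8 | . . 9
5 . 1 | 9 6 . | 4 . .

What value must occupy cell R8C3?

6

Row 8 already contains {3, 7, 8, 9}.
Column 3 already contains {1, 2, 4, 7, 8, 9}.
Its 3×3 block (box 7) already contains {1, 3, 4, 5, 7, 8}.
The only value from 1–9 not eliminated is 6, so R8C3 = 6.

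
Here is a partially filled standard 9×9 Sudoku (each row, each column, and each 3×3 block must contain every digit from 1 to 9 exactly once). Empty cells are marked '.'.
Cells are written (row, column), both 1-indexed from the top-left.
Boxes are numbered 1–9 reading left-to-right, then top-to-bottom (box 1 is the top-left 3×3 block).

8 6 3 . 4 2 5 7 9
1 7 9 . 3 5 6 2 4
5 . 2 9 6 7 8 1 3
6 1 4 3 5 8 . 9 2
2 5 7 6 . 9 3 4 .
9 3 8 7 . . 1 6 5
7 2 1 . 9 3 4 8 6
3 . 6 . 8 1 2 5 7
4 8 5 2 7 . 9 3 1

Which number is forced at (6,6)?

Row 6 already contains {1, 3, 5, 6, 7, 8, 9}.
Column 6 already contains {1, 2, 3, 5, 7, 8, 9}.
Its 3×3 block (box 5) already contains {3, 5, 6, 7, 8, 9}.
The only value from 1–9 not eliminated is 4, so (6,6) = 4.

4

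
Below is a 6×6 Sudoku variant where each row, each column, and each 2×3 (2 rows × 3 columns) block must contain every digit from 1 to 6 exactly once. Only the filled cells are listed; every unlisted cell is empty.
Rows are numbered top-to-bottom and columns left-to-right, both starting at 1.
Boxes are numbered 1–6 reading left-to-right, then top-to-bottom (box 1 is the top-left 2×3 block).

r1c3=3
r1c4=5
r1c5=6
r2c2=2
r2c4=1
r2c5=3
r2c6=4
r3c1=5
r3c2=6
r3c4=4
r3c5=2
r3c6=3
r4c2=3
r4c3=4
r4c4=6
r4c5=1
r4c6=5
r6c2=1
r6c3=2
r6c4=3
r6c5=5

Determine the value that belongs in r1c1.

1

Cell r1c1 itself could take any of {1, 4} by direct elimination.
Consider where 1 can go in column 1.
r2c1 is out (row 2 already has a 1).
r4c1 is out (row 4 already has a 1).
r5c1 is out (box 5 already has a 1).
r6c1 is out (row 6 already has a 1).
So the only cell in column 1 that can hold 1 is r1c1.
Therefore r1c1 = 1.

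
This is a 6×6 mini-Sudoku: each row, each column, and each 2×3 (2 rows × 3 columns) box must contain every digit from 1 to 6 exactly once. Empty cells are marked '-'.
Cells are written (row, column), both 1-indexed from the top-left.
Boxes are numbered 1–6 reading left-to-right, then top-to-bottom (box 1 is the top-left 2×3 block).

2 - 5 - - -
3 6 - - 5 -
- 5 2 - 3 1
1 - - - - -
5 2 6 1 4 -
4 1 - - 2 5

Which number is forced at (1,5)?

Cell (1,5) itself could take any of {1, 6} by direct elimination.
Consider where 1 can go in box 2.
(1,4) is out (column 4 already has a 1).
(1,6) is out (column 6 already has a 1).
(2,4) is out (column 4 already has a 1).
(2,6) is out (column 6 already has a 1).
So the only cell in box 2 that can hold 1 is (1,5).
Therefore (1,5) = 1.

1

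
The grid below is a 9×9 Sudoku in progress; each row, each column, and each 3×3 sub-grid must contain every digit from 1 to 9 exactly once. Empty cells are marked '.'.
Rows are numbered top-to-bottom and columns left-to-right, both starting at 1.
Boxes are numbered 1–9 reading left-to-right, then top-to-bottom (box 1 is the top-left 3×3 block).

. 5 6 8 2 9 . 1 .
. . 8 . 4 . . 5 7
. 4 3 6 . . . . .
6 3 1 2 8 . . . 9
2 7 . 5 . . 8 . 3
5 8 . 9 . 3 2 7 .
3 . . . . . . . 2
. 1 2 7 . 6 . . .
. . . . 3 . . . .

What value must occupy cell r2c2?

2

Cell r2c2 itself could take any of {2, 9} by direct elimination.
Consider where 2 can go in box 1.
r1c1 is out (row 1 already has a 2).
r2c1 is out (column 1 already has a 2).
r3c1 is out (column 1 already has a 2).
So the only cell in box 1 that can hold 2 is r2c2.
Therefore r2c2 = 2.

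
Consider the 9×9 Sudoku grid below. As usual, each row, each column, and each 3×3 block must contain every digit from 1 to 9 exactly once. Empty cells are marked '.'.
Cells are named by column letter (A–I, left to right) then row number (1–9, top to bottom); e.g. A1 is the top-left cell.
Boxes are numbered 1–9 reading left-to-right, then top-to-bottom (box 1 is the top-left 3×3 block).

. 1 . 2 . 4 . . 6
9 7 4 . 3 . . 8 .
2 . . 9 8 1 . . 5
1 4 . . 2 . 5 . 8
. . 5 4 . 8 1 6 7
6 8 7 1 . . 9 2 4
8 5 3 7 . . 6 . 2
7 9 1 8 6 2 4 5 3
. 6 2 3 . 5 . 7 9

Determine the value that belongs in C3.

Row 3 already contains {1, 2, 5, 8, 9}.
Column C already contains {1, 2, 3, 4, 5, 7}.
Its 3×3 block (box 1) already contains {1, 2, 4, 7, 9}.
The only value from 1–9 not eliminated is 6, so C3 = 6.

6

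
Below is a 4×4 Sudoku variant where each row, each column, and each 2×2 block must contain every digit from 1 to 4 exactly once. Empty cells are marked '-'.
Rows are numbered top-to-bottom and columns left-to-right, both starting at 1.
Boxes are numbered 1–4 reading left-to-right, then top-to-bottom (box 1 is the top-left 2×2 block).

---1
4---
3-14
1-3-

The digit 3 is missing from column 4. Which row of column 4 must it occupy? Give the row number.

Consider where 3 can go in column 4.
R4C4 is out (row 4 already has a 3).
So the only cell in column 4 that can hold 3 is R2C4.
That is row 2.

2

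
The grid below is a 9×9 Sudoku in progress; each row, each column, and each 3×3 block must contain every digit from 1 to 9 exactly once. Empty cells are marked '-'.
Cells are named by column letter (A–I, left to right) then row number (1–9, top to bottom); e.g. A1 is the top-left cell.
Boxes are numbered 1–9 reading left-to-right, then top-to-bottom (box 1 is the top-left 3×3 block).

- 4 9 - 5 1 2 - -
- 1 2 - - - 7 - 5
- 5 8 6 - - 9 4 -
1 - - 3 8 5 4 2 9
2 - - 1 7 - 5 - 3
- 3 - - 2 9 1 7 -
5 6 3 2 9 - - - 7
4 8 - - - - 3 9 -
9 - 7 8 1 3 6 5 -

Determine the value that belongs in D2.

Cell D2 itself could take any of {4, 9} by direct elimination.
Consider where 9 can go in box 2.
D1 is out (row 1 already has a 9).
E2 is out (column E already has a 9).
F2 is out (column F already has a 9).
E3 is out (row 3 already has a 9).
F3 is out (row 3 already has a 9).
So the only cell in box 2 that can hold 9 is D2.
Therefore D2 = 9.

9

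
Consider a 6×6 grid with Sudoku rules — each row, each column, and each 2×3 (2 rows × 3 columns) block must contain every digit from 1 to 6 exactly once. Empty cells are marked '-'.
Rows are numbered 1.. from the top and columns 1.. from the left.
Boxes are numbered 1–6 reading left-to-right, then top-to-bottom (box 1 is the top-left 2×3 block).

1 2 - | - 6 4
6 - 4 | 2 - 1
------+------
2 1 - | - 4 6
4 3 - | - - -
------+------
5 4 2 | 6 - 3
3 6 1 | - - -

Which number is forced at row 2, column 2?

5

Row 2 already contains {1, 2, 4, 6}.
Column 2 already contains {1, 2, 3, 4, 6}.
Its 2×3 block (box 1) already contains {1, 2, 4, 6}.
The only value from 1–6 not eliminated is 5, so row 2, column 2 = 5.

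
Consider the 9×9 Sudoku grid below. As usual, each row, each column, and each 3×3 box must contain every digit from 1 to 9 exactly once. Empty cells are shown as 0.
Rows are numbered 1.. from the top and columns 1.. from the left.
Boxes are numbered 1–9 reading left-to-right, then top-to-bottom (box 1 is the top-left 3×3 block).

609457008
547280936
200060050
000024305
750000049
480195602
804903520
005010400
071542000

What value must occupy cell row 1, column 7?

Cell row 1, column 7 itself could take any of {1, 2} by direct elimination.
Consider where 2 can go in column 7.
row 3, column 7 is out (row 3 already has a 2).
row 5, column 7 is out (box 6 already has a 2).
row 9, column 7 is out (row 9 already has a 2).
So the only cell in column 7 that can hold 2 is row 1, column 7.
Therefore row 1, column 7 = 2.

2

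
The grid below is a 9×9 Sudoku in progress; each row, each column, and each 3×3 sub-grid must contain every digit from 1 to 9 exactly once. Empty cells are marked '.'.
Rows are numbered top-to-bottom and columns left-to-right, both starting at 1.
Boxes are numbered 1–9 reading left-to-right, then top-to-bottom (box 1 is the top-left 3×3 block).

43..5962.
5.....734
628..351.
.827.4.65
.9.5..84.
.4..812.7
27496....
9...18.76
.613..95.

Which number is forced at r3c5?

Cell r3c5 itself could take any of {4, 7} by direct elimination.
Consider where 7 can go in box 2.
r1c4 is out (column 4 already has a 7).
r2c4 is out (row 2 already has a 7).
r2c5 is out (row 2 already has a 7).
r2c6 is out (row 2 already has a 7).
r3c4 is out (column 4 already has a 7).
So the only cell in box 2 that can hold 7 is r3c5.
Therefore r3c5 = 7.

7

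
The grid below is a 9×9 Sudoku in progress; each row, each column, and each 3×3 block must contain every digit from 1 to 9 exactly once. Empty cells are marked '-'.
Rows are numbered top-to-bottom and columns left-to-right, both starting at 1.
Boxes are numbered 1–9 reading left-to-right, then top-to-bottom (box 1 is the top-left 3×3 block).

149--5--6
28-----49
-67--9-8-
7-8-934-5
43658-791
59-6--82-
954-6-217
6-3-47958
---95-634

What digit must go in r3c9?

Cell r3c9 itself could take any of {2, 3} by direct elimination.
Consider where 2 can go in box 3.
r1c7 is out (column 7 already has a 2).
r1c8 is out (column 8 already has a 2).
r2c7 is out (row 2 already has a 2).
r3c7 is out (column 7 already has a 2).
So the only cell in box 3 that can hold 2 is r3c9.
Therefore r3c9 = 2.

2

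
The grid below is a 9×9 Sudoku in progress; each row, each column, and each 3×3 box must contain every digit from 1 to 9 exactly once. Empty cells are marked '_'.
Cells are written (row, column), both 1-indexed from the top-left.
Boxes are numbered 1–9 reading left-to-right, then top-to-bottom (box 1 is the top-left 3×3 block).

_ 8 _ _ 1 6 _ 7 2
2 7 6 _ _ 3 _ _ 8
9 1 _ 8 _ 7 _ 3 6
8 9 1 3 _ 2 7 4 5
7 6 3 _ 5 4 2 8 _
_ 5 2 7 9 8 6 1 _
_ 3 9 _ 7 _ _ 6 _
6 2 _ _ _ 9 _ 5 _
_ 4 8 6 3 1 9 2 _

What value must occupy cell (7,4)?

Cell (7,4) itself could take any of {2, 4, 5} by direct elimination.
Consider where 2 can go in row 7.
(7,1) is out (column 1 already has a 2).
(7,6) is out (column 6 already has a 2).
(7,7) is out (column 7 already has a 2).
(7,9) is out (column 9 already has a 2).
So the only cell in row 7 that can hold 2 is (7,4).
Therefore (7,4) = 2.

2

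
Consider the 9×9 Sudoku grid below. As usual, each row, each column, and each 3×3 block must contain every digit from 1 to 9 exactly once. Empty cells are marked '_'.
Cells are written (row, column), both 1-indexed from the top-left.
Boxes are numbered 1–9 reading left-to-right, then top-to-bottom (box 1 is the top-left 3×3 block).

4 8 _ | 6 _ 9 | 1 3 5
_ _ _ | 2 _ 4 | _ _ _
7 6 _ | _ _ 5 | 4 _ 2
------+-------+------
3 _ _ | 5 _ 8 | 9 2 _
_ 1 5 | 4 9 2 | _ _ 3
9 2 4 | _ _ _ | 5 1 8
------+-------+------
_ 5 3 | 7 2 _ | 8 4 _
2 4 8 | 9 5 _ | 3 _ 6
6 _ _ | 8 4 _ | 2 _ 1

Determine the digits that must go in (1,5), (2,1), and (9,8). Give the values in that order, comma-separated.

For (1,5):
  Row 1 already contains {1, 3, 4, 5, 6, 8, 9}.
  Column 5 already contains {2, 4, 5, 9}.
  Its 3×3 block (box 2) already contains {2, 4, 5, 6, 9}.
  The only value from 1–9 not eliminated is 7, so (1,5) = 7.
For (2,1):
  Consider where 5 can go in column 1.
  (5,1) is out (row 5 already has a 5).
  (7,1) is out (row 7 already has a 5).
  So the only cell in column 1 that can hold 5 is (2,1).
  So (2,1) = 5.
For (9,8):
  Consider where 5 can go in column 8.
  (2,8) is out (box 3 already has a 5).
  (3,8) is out (row 3 already has a 5).
  (5,8) is out (row 5 already has a 5).
  (8,8) is out (row 8 already has a 5).
  So the only cell in column 8 that can hold 5 is (9,8).
  So (9,8) = 5.

7,5,5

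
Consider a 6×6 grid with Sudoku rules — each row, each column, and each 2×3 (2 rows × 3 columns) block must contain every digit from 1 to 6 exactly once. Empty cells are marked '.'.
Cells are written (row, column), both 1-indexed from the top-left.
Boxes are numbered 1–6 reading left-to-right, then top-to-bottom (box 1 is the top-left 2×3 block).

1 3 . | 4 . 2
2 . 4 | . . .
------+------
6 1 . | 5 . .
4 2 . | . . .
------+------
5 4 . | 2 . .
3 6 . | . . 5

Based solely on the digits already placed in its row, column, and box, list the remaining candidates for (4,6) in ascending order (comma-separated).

1,3,6

Row 4 already contains {2, 4}.
Column 6 already contains {2, 5}.
Its 2×3 block (box 4) already contains {5}.
Removing those from 1–6 leaves {1, 3, 6} as the candidates for (4,6).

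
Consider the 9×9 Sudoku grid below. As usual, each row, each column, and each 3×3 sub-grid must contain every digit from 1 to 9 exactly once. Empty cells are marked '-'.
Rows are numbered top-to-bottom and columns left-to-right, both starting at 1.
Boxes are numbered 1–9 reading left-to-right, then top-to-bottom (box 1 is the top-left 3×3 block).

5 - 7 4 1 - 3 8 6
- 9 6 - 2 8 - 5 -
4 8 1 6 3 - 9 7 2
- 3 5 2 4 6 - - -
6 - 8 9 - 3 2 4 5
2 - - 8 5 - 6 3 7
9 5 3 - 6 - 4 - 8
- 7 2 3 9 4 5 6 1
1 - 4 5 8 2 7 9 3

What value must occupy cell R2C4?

Row 2 already contains {2, 5, 6, 8, 9}.
Column 4 already contains {2, 3, 4, 5, 6, 8, 9}.
Its 3×3 block (box 2) already contains {1, 2, 3, 4, 6, 8}.
The only value from 1–9 not eliminated is 7, so R2C4 = 7.

7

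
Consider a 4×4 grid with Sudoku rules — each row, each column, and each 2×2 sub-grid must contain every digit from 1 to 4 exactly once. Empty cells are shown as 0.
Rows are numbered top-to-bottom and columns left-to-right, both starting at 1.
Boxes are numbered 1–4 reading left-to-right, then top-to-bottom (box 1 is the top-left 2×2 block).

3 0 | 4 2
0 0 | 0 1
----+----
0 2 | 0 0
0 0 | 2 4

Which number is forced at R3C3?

1

Cell R3C3 itself could take any of {1, 3} by direct elimination.
Consider where 1 can go in box 4.
R3C4 is out (column 4 already has a 1).
So the only cell in box 4 that can hold 1 is R3C3.
Therefore R3C3 = 1.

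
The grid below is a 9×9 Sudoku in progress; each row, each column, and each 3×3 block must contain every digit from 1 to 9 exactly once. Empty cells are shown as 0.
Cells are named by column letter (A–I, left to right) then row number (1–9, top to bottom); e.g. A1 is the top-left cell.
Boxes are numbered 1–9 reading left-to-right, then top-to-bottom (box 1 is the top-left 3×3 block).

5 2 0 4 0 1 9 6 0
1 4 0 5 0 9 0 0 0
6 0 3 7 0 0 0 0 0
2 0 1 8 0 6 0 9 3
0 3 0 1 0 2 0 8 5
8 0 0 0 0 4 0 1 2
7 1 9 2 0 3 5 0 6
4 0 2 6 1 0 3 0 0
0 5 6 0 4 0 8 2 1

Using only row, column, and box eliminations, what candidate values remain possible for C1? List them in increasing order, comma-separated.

Row 1 already contains {1, 2, 4, 5, 6, 9}.
Column C already contains {1, 2, 3, 6, 9}.
Its 3×3 block (box 1) already contains {1, 2, 3, 4, 5, 6}.
Removing those from 1–9 leaves {7, 8} as the candidates for C1.

7,8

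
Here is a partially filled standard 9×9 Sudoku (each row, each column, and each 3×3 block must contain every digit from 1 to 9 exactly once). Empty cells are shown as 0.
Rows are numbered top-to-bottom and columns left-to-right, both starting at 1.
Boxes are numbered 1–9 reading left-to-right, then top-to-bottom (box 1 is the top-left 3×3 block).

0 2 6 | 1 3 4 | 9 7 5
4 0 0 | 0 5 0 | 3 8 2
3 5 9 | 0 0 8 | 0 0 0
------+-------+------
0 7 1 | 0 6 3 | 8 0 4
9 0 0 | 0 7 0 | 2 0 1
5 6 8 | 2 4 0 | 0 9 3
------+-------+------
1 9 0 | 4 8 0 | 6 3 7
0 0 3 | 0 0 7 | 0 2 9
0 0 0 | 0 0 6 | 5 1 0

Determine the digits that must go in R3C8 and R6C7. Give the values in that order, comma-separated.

4,7

For R3C8:
  Consider where 4 can go in column 8.
  R4C8 is out (row 4 already has a 4).
  R5C8 is out (box 6 already has a 4).
  So the only cell in column 8 that can hold 4 is R3C8.
  So R3C8 = 4.
For R6C7:
  Row 6 already contains {2, 3, 4, 5, 6, 8, 9}.
  Column 7 already contains {2, 3, 5, 6, 8, 9}.
  Its 3×3 block (box 6) already contains {1, 2, 3, 4, 8, 9}.
  The only value from 1–9 not eliminated is 7, so R6C7 = 7.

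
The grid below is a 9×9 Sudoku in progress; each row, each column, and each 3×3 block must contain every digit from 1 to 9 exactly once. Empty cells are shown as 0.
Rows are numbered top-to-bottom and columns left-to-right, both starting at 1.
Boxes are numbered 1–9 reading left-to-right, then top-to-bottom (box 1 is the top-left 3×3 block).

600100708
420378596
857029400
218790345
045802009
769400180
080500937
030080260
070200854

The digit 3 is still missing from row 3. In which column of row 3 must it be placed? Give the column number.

Consider where 3 can go in row 3.
R3C4 is out (column 4 already has a 3).
R3C8 is out (column 8 already has a 3).
So the only cell in row 3 that can hold 3 is R3C9.
That is column 9.

9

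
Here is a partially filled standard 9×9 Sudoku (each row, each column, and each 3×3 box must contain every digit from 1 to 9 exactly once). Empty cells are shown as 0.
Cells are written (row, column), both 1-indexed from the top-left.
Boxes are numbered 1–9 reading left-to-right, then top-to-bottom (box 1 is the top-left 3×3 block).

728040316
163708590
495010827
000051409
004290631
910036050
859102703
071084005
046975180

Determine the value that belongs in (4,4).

8

Row 4 already contains {1, 4, 5, 9}.
Column 4 already contains {1, 2, 7, 9}.
Its 3×3 block (box 5) already contains {1, 2, 3, 5, 6, 9}.
The only value from 1–9 not eliminated is 8, so (4,4) = 8.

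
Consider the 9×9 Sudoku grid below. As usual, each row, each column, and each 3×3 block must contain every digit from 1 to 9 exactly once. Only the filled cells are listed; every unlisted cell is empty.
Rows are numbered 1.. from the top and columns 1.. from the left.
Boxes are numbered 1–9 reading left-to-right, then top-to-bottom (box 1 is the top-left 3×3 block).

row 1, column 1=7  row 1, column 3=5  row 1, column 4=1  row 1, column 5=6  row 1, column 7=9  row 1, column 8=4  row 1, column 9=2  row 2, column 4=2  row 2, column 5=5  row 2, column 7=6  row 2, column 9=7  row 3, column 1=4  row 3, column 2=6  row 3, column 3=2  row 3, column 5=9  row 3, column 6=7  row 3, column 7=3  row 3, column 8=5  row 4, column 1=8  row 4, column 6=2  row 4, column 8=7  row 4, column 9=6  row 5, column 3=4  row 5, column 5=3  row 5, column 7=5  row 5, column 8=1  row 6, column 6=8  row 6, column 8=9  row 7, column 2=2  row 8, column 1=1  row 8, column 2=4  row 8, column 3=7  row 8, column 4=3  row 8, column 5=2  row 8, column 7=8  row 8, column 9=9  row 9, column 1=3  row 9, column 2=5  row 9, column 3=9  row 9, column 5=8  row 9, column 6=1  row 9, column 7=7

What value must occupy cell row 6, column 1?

Cell row 6, column 1 itself could take any of {2, 5, 6} by direct elimination.
Consider where 5 can go in box 4.
row 4, column 2 is out (column 2 already has a 5). row 4, column 3 is out (column 3 already has a 5). row 5, column 1 is out (row 5 already has a 5). row 5, column 2 is out (row 5 already has a 5). The remaining empty cells in box 4 are similarly blocked.
So the only cell in box 4 that can hold 5 is row 6, column 1.
Therefore row 6, column 1 = 5.

5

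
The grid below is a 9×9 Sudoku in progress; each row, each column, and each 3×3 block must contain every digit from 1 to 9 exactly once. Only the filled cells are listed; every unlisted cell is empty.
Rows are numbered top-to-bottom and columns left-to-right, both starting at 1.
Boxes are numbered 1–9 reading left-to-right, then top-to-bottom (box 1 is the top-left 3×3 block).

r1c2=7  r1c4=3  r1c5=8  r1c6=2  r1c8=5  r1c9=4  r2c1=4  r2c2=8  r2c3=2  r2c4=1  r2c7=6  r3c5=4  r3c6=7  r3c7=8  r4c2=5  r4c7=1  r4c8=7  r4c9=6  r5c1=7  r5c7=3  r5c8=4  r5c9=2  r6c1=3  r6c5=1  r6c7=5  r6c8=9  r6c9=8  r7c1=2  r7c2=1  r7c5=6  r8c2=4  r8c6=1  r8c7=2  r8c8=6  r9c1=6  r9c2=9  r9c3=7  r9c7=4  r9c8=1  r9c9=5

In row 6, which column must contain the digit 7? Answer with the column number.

Consider where 7 can go in row 6.
r6c2 is out (column 2 already has a 7).
r6c3 is out (column 3 already has a 7).
r6c6 is out (column 6 already has a 7).
So the only cell in row 6 that can hold 7 is r6c4.
That is column 4.

4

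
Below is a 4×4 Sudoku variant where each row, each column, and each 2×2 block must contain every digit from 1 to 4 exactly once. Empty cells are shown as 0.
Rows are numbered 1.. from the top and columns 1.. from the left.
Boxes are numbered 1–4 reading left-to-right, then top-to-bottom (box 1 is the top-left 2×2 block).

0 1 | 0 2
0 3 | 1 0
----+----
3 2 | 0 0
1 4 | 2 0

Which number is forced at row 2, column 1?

Cell row 2, column 1 itself could take any of {2, 4} by direct elimination.
Consider where 2 can go in box 1.
row 1, column 1 is out (row 1 already has a 2).
So the only cell in box 1 that can hold 2 is row 2, column 1.
Therefore row 2, column 1 = 2.

2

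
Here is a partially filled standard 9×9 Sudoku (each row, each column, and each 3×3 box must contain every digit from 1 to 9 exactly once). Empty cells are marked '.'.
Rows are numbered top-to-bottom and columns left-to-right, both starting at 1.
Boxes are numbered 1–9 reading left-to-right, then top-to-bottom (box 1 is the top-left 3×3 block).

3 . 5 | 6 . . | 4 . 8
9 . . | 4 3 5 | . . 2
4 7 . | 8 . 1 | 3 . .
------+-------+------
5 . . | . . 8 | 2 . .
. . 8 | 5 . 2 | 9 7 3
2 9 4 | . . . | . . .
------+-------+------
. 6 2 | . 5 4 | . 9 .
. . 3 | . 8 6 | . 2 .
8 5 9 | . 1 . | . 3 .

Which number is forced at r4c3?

7

Cell r4c3 itself could take any of {1, 6, 7} by direct elimination.
Consider where 7 can go in column 3.
r2c3 is out (box 1 already has a 7).
r3c3 is out (row 3 already has a 7).
So the only cell in column 3 that can hold 7 is r4c3.
Therefore r4c3 = 7.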